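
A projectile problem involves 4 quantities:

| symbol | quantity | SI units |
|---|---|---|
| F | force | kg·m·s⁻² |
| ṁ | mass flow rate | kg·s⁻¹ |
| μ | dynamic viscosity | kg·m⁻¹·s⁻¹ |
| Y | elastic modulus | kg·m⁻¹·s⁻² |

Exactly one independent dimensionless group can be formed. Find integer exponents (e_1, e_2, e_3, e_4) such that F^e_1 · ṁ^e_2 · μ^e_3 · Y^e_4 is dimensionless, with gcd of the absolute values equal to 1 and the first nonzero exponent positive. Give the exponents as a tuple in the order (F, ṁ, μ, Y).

(1, -2, 2, -1)

M: e_1·(1) + e_2·(1) + e_3·(1) + e_4·(1) = 0
L: e_1·(1) + e_2·(0) + e_3·(-1) + e_4·(-1) = 0
T: e_1·(-2) + e_2·(-1) + e_3·(-1) + e_4·(-2) = 0
Solving this homogeneous linear system for the smallest-integer solution (first nonzero entry positive) gives (1, -2, 2, -1).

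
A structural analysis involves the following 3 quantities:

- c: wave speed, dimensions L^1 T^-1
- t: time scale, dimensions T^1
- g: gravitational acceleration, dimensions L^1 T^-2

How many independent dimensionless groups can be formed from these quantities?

1

There are 3 variables and 2 base dimensions (L, T).
The dimension matrix has rank 2.
Independent dimensionless groups: 3 − 2 = 1.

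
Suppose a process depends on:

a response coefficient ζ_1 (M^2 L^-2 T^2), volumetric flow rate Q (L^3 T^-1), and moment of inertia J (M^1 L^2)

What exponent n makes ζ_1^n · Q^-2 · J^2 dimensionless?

Balance the M exponent: (2)·n from ζ_1, plus −2·(0) + 2·(1) = 2 from the rest, must sum to zero.
2n + 2 = 0, so n = -1.

-1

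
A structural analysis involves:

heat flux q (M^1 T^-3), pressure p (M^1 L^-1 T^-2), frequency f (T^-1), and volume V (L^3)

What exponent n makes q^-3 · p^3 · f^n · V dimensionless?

3

Balance the T exponent: (-1)·n from f, plus −3·(-3) + 3·(-2) + (0) = 3 from the rest, must sum to zero.
−n + 3 = 0, so n = 3.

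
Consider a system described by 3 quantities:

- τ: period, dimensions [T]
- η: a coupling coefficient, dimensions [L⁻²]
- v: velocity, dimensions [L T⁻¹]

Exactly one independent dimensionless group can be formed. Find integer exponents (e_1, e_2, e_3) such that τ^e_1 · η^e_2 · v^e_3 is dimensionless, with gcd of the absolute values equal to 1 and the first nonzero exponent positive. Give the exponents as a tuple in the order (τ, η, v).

(2, 1, 2)

L: e_1·(0) + e_2·(-2) + e_3·(1) = 0
T: e_1·(1) + e_2·(0) + e_3·(-1) = 0
Solving this homogeneous linear system for the smallest-integer solution (first nonzero entry positive) gives (2, 1, 2).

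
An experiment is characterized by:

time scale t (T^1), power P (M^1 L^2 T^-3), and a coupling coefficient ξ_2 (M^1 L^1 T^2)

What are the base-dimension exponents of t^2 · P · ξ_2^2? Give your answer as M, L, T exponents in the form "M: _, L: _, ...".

Collect each base-dimension exponent across the product:
  M: 2·(0) + (1) + 2·(1) = 3
  L: 2·(0) + (2) + 2·(1) = 4
  T: 2·(1) + (-3) + 2·(2) = 3
So the dimensions are [M³ L⁴ T³].

M: 3, L: 4, T: 3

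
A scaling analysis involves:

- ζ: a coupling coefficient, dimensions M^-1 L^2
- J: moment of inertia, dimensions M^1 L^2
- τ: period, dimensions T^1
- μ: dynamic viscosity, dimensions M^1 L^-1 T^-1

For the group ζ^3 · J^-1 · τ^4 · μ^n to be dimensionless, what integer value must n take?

Balance the M exponent: (1)·n from μ, plus 3·(-1) − (1) + 4·(0) = -4 from the rest, must sum to zero.
n − 4 = 0, so n = 4.

4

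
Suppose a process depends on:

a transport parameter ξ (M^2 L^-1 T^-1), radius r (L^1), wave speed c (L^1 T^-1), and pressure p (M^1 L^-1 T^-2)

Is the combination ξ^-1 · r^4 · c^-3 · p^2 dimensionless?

yes

Sum the exponent of each base dimension across the product:
  M: −[ξ]_M + 4·[r]_M − 3·[c]_M + 2·[p]_M = −(2) + 4·(0) − 3·(0) + 2·(1) = 0
  L: −[ξ]_L + 4·[r]_L − 3·[c]_L + 2·[p]_L = −(-1) + 4·(1) − 3·(1) + 2·(-1) = 0
  T: −[ξ]_T + 4·[r]_T − 3·[c]_T + 2·[p]_T = −(-1) + 4·(0) − 3·(-1) + 2·(-2) = 0
All base exponents vanish — dimensionless.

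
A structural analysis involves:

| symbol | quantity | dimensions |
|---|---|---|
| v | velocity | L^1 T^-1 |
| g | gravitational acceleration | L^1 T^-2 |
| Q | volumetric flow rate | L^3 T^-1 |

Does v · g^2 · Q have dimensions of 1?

Sum the exponent of each base dimension across the product:
  L: [v]_L + 2·[g]_L + [Q]_L = (1) + 2·(1) + (3) = 6
  T: [v]_T + 2·[g]_T + [Q]_T = (-1) + 2·(-2) + (-1) = -6
Net dimensions [L⁶ T⁻⁶] ≠ [1] — not dimensionless.

no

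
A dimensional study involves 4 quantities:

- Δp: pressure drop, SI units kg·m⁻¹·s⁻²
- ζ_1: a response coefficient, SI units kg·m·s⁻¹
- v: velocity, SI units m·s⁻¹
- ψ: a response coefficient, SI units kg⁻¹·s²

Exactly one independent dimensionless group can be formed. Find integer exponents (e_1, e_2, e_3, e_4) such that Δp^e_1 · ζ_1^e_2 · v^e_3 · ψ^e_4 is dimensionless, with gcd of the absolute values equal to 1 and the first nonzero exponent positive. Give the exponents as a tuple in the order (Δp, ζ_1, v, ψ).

(2, 1, 1, 3)

M: e_1·(1) + e_2·(1) + e_3·(0) + e_4·(-1) = 0
L: e_1·(-1) + e_2·(1) + e_3·(1) + e_4·(0) = 0
T: e_1·(-2) + e_2·(-1) + e_3·(-1) + e_4·(2) = 0
Solving this homogeneous linear system for the smallest-integer solution (first nonzero entry positive) gives (2, 1, 1, 3).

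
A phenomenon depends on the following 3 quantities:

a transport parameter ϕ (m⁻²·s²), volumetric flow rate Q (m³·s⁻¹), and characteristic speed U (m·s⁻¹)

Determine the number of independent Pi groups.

There are 3 variables and 2 base dimensions (L, T).
The dimension matrix has rank 2.
Independent dimensionless groups: 3 − 2 = 1.

1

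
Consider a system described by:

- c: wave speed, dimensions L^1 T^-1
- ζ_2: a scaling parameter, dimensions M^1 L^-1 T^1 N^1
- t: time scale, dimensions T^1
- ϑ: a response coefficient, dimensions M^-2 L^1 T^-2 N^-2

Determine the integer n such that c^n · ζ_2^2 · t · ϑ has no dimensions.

Balance the L exponent: (1)·n from c, plus 2·(-1) + (0) + (1) = -1 from the rest, must sum to zero.
n − 1 = 0, so n = 1.

1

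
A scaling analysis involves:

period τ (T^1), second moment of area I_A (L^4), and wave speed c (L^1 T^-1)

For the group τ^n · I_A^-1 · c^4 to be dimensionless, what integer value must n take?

4

Balance the T exponent: (1)·n from τ, plus −(0) + 4·(-1) = -4 from the rest, must sum to zero.
n − 4 = 0, so n = 4.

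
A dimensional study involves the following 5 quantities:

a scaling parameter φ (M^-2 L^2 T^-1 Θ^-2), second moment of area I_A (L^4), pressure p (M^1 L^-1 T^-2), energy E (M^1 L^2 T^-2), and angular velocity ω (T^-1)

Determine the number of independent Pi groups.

1

There are 5 variables and 4 base dimensions (M, L, T, Θ).
The dimension matrix has rank 4.
Independent dimensionless groups: 5 − 4 = 1.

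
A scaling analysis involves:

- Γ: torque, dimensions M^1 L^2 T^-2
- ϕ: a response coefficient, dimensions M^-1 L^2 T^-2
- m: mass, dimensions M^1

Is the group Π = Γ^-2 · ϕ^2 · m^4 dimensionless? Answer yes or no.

Sum the exponent of each base dimension across the product:
  M: −2·[Γ]_M + 2·[ϕ]_M + 4·[m]_M = −2·(1) + 2·(-1) + 4·(1) = 0
  L: −2·[Γ]_L + 2·[ϕ]_L + 4·[m]_L = −2·(2) + 2·(2) + 4·(0) = 0
  T: −2·[Γ]_T + 2·[ϕ]_T + 4·[m]_T = −2·(-2) + 2·(-2) + 4·(0) = 0
All base exponents vanish — dimensionless.

yes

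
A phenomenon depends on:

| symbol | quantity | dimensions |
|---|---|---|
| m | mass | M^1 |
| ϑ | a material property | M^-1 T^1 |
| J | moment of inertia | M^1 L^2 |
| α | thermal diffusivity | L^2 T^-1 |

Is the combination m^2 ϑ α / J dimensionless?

Sum the exponent of each base dimension across the product:
  M: 2·[m]_M + [ϑ]_M − [J]_M + [α]_M = 2·(1) + (-1) − (1) + (0) = 0
  L: 2·[m]_L + [ϑ]_L − [J]_L + [α]_L = 2·(0) + (0) − (2) + (2) = 0
  T: 2·[m]_T + [ϑ]_T − [J]_T + [α]_T = 2·(0) + (1) − (0) + (-1) = 0
All base exponents vanish — dimensionless.

yes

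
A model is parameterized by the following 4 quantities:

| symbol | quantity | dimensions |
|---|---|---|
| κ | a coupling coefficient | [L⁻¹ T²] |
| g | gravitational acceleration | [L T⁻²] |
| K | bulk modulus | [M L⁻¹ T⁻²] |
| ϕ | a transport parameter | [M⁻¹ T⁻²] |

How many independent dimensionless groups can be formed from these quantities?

1

There are 4 variables and 3 base dimensions (M, L, T).
The dimension matrix has rank 3.
Independent dimensionless groups: 4 − 3 = 1.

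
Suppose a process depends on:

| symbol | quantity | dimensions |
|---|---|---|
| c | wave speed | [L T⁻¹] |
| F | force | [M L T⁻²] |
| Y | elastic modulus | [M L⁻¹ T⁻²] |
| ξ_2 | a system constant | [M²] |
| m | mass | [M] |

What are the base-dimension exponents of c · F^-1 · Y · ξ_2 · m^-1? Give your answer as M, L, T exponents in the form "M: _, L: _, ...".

Collect each base-dimension exponent across the product:
  M: (0) − (1) + (1) + (2) − (1) = 1
  L: (1) − (1) + (-1) + (0) − (0) = -1
  T: (-1) − (-2) + (-2) + (0) − (0) = -1
So the dimensions are [M L⁻¹ T⁻¹].

M: 1, L: -1, T: -1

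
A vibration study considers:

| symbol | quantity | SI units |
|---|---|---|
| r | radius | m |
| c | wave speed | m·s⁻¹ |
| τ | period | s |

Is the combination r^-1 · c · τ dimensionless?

Sum the exponent of each base dimension across the product:
  L: −[r]_L + [c]_L + [τ]_L = −(1) + (1) + (0) = 0
  T: −[r]_T + [c]_T + [τ]_T = −(0) + (-1) + (1) = 0
All base exponents vanish — dimensionless.

yes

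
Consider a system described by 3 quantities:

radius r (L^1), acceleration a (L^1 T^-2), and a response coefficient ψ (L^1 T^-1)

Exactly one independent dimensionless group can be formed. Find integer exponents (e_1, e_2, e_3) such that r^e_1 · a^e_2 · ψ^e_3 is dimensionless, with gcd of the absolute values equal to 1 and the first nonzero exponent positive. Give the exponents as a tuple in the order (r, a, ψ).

L: e_1·(1) + e_2·(1) + e_3·(1) = 0
T: e_1·(0) + e_2·(-2) + e_3·(-1) = 0
Solving this homogeneous linear system for the smallest-integer solution (first nonzero entry positive) gives (1, 1, -2).

(1, 1, -2)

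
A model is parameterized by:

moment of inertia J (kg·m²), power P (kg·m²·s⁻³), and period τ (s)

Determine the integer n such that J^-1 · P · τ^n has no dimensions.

3

Balance the T exponent: (1)·n from τ, plus −(0) + (-3) = -3 from the rest, must sum to zero.
n − 3 = 0, so n = 3.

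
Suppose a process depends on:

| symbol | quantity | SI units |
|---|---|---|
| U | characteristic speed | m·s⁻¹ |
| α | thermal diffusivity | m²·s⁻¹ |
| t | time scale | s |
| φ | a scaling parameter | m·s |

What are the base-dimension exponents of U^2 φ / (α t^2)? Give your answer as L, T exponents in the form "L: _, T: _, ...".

L: 1, T: -2

Collect each base-dimension exponent across the product:
  L: 2·(1) − (2) − 2·(0) + (1) = 1
  T: 2·(-1) − (-1) − 2·(1) + (1) = -2
So the dimensions are [L T⁻²].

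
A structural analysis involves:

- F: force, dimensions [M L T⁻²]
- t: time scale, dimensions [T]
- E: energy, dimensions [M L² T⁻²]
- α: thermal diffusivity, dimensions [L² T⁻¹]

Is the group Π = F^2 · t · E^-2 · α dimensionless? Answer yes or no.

yes

Sum the exponent of each base dimension across the product:
  M: 2·[F]_M + [t]_M − 2·[E]_M + [α]_M = 2·(1) + (0) − 2·(1) + (0) = 0
  L: 2·[F]_L + [t]_L − 2·[E]_L + [α]_L = 2·(1) + (0) − 2·(2) + (2) = 0
  T: 2·[F]_T + [t]_T − 2·[E]_T + [α]_T = 2·(-2) + (1) − 2·(-2) + (-1) = 0
All base exponents vanish — dimensionless.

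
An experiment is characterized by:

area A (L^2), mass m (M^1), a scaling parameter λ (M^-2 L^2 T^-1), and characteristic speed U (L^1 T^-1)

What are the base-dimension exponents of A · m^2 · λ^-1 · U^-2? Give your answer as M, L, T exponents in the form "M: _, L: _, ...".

M: 4, L: -2, T: 3

Collect each base-dimension exponent across the product:
  M: (0) + 2·(1) − (-2) − 2·(0) = 4
  L: (2) + 2·(0) − (2) − 2·(1) = -2
  T: (0) + 2·(0) − (-1) − 2·(-1) = 3
So the dimensions are [M⁴ L⁻² T³].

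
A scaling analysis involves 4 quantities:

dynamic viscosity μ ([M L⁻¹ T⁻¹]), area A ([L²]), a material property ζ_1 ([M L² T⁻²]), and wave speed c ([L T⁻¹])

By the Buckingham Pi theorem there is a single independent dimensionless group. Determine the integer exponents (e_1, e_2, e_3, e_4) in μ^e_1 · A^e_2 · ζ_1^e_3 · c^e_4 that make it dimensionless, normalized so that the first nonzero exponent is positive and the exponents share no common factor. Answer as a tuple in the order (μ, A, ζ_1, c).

(1, 1, -1, 1)

M: e_1·(1) + e_2·(0) + e_3·(1) + e_4·(0) = 0
L: e_1·(-1) + e_2·(2) + e_3·(2) + e_4·(1) = 0
T: e_1·(-1) + e_2·(0) + e_3·(-2) + e_4·(-1) = 0
Solving this homogeneous linear system for the smallest-integer solution (first nonzero entry positive) gives (1, 1, -1, 1).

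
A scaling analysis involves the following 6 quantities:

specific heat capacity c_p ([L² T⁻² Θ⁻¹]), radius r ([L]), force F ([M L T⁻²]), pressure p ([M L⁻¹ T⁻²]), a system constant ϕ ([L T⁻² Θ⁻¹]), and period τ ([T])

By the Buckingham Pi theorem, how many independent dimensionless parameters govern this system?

There are 6 variables and 4 base dimensions (M, L, T, Θ).
The dimension matrix has rank 4.
Independent dimensionless groups: 6 − 4 = 2.

2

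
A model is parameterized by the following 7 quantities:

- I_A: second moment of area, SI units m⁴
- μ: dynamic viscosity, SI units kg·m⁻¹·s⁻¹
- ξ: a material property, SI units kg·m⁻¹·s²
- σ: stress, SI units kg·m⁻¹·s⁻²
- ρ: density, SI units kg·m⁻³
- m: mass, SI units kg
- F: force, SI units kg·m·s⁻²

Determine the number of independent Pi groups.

4

There are 7 variables and 3 base dimensions (M, L, T).
The dimension matrix has rank 3.
Independent dimensionless groups: 7 − 3 = 4.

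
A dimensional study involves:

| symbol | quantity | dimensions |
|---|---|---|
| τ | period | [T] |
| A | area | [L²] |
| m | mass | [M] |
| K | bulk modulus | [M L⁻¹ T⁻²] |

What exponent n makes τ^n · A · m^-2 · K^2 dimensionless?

4

Balance the T exponent: (1)·n from τ, plus (0) − 2·(0) + 2·(-2) = -4 from the rest, must sum to zero.
n − 4 = 0, so n = 4.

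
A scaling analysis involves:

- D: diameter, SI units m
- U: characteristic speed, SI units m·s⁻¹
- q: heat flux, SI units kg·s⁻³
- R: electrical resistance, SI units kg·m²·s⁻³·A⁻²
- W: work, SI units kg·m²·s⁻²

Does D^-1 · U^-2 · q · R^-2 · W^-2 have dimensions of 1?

no

Sum the exponent of each base dimension across the product:
  M: −[D]_M − 2·[U]_M + [q]_M − 2·[R]_M − 2·[W]_M = −(0) − 2·(0) + (1) − 2·(1) − 2·(1) = -3
  L: −[D]_L − 2·[U]_L + [q]_L − 2·[R]_L − 2·[W]_L = −(1) − 2·(1) + (0) − 2·(2) − 2·(2) = -11
  T: −[D]_T − 2·[U]_T + [q]_T − 2·[R]_T − 2·[W]_T = −(0) − 2·(-1) + (-3) − 2·(-3) − 2·(-2) = 9
  I: −[D]_I − 2·[U]_I + [q]_I − 2·[R]_I − 2·[W]_I = −(0) − 2·(0) + (0) − 2·(-2) − 2·(0) = 4
Net dimensions [M⁻³ L⁻¹¹ T⁹ I⁴] ≠ [1] — not dimensionless.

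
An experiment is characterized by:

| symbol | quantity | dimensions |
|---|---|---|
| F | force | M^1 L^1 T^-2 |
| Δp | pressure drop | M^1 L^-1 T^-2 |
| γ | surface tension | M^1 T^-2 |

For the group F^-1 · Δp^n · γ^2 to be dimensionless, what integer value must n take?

Balance the M exponent: (1)·n from Δp, plus −(1) + 2·(1) = 1 from the rest, must sum to zero.
n + 1 = 0, so n = -1.

-1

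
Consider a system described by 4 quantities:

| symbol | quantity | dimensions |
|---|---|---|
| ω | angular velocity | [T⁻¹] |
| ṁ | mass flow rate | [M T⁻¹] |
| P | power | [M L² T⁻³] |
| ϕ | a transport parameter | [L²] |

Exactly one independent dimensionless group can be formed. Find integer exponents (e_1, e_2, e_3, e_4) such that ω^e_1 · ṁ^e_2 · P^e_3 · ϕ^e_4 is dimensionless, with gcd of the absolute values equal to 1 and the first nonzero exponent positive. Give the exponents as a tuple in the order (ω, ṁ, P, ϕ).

(2, 1, -1, 1)

M: e_1·(0) + e_2·(1) + e_3·(1) + e_4·(0) = 0
L: e_1·(0) + e_2·(0) + e_3·(2) + e_4·(2) = 0
T: e_1·(-1) + e_2·(-1) + e_3·(-3) + e_4·(0) = 0
Solving this homogeneous linear system for the smallest-integer solution (first nonzero entry positive) gives (2, 1, -1, 1).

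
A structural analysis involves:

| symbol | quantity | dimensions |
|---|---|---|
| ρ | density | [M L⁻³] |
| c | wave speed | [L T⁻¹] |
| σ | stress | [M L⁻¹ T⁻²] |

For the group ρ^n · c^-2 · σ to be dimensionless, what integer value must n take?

-1

Balance the M exponent: (1)·n from ρ, plus −2·(0) + (1) = 1 from the rest, must sum to zero.
n + 1 = 0, so n = -1.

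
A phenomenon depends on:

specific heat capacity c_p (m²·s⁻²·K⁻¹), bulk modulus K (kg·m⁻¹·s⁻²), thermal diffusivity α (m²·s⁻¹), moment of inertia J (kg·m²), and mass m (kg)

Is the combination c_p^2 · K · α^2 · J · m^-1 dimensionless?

no

Sum the exponent of each base dimension across the product:
  M: 2·[c_p]_M + [K]_M + 2·[α]_M + [J]_M − [m]_M = 2·(0) + (1) + 2·(0) + (1) − (1) = 1
  L: 2·[c_p]_L + [K]_L + 2·[α]_L + [J]_L − [m]_L = 2·(2) + (-1) + 2·(2) + (2) − (0) = 9
  T: 2·[c_p]_T + [K]_T + 2·[α]_T + [J]_T − [m]_T = 2·(-2) + (-2) + 2·(-1) + (0) − (0) = -8
  Θ: 2·[c_p]_Θ + [K]_Θ + 2·[α]_Θ + [J]_Θ − [m]_Θ = 2·(-1) + (0) + 2·(0) + (0) − (0) = -2
Net dimensions [M L⁹ T⁻⁸ Θ⁻²] ≠ [1] — not dimensionless.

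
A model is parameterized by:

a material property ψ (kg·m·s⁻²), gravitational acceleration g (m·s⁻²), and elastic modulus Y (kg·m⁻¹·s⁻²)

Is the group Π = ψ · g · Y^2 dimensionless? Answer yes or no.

no

Sum the exponent of each base dimension across the product:
  M: [ψ]_M + [g]_M + 2·[Y]_M = (1) + (0) + 2·(1) = 3
  L: [ψ]_L + [g]_L + 2·[Y]_L = (1) + (1) + 2·(-1) = 0
  T: [ψ]_T + [g]_T + 2·[Y]_T = (-2) + (-2) + 2·(-2) = -8
Net dimensions [M³ T⁻⁸] ≠ [1] — not dimensionless.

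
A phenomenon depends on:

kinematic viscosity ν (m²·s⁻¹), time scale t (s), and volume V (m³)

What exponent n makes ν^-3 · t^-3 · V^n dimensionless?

2

Balance the L exponent: (3)·n from V, plus −3·(2) − 3·(0) = -6 from the rest, must sum to zero.
3n − 6 = 0, so n = 2.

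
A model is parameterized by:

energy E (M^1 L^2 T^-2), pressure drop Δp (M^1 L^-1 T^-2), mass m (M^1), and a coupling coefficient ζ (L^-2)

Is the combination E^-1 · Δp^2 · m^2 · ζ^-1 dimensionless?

no

Sum the exponent of each base dimension across the product:
  M: −[E]_M + 2·[Δp]_M + 2·[m]_M − [ζ]_M = −(1) + 2·(1) + 2·(1) − (0) = 3
  L: −[E]_L + 2·[Δp]_L + 2·[m]_L − [ζ]_L = −(2) + 2·(-1) + 2·(0) − (-2) = -2
  T: −[E]_T + 2·[Δp]_T + 2·[m]_T − [ζ]_T = −(-2) + 2·(-2) + 2·(0) − (0) = -2
Net dimensions [M³ L⁻² T⁻²] ≠ [1] — not dimensionless.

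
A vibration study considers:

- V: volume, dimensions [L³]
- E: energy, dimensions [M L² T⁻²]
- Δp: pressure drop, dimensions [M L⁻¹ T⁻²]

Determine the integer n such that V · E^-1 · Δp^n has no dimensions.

Balance the M exponent: (1)·n from Δp, plus (0) − (1) = -1 from the rest, must sum to zero.
n − 1 = 0, so n = 1.

1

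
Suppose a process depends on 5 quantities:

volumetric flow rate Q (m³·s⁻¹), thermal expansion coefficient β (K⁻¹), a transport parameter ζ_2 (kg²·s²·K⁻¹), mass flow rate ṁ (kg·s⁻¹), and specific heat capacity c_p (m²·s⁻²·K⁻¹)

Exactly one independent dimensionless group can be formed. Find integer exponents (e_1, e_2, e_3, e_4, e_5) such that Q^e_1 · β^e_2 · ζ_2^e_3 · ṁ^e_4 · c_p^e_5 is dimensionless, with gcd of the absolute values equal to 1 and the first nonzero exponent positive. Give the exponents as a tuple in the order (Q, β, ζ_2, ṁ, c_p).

(2, 4, -1, 2, -3)

M: e_1·(0) + e_2·(0) + e_3·(2) + e_4·(1) + e_5·(0) = 0
L: e_1·(3) + e_2·(0) + e_3·(0) + e_4·(0) + e_5·(2) = 0
T: e_1·(-1) + e_2·(0) + e_3·(2) + e_4·(-1) + e_5·(-2) = 0
Θ: e_1·(0) + e_2·(-1) + e_3·(-1) + e_4·(0) + e_5·(-1) = 0
Solving this homogeneous linear system for the smallest-integer solution (first nonzero entry positive) gives (2, 4, -1, 2, -3).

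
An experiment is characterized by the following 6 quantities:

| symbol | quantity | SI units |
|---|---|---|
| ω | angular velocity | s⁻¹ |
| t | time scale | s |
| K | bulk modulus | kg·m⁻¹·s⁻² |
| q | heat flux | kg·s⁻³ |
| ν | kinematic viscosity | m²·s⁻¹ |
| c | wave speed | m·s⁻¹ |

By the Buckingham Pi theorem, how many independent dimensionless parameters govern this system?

3

There are 6 variables and 3 base dimensions (M, L, T).
The dimension matrix has rank 3.
Independent dimensionless groups: 6 − 3 = 3.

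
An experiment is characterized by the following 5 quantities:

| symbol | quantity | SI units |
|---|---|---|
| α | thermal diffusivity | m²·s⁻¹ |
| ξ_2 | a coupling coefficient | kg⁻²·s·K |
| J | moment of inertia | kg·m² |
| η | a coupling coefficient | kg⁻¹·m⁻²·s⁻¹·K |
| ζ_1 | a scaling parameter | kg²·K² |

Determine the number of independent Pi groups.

There are 5 variables and 4 base dimensions (M, L, T, Θ).
The dimension matrix has rank 4.
Independent dimensionless groups: 5 − 4 = 1.

1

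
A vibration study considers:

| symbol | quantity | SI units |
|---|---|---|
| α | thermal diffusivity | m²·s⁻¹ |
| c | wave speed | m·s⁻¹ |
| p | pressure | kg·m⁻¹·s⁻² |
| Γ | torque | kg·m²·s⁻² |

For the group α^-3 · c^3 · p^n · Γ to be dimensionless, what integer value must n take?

Balance the M exponent: (1)·n from p, plus −3·(0) + 3·(0) + (1) = 1 from the rest, must sum to zero.
n + 1 = 0, so n = -1.

-1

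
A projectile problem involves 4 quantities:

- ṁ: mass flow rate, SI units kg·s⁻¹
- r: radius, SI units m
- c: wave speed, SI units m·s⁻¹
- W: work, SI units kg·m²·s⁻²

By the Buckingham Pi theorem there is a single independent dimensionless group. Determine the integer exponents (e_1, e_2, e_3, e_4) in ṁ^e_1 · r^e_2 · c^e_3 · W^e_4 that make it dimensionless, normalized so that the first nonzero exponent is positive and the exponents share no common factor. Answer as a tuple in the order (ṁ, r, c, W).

M: e_1·(1) + e_2·(0) + e_3·(0) + e_4·(1) = 0
L: e_1·(0) + e_2·(1) + e_3·(1) + e_4·(2) = 0
T: e_1·(-1) + e_2·(0) + e_3·(-1) + e_4·(-2) = 0
Solving this homogeneous linear system for the smallest-integer solution (first nonzero entry positive) gives (1, 1, 1, -1).

(1, 1, 1, -1)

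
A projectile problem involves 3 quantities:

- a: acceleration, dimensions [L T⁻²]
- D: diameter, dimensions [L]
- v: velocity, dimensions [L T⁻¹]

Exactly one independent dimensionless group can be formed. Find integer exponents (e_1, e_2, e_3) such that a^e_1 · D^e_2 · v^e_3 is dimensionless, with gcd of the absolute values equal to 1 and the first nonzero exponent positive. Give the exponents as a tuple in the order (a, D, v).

L: e_1·(1) + e_2·(1) + e_3·(1) = 0
T: e_1·(-2) + e_2·(0) + e_3·(-1) = 0
Solving this homogeneous linear system for the smallest-integer solution (first nonzero entry positive) gives (1, 1, -2).

(1, 1, -2)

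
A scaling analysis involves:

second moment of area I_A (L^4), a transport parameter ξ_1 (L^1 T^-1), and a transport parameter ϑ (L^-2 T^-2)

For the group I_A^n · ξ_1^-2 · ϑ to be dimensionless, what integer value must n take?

1

Balance the L exponent: (4)·n from I_A, plus −2·(1) + (-2) = -4 from the rest, must sum to zero.
4n − 4 = 0, so n = 1.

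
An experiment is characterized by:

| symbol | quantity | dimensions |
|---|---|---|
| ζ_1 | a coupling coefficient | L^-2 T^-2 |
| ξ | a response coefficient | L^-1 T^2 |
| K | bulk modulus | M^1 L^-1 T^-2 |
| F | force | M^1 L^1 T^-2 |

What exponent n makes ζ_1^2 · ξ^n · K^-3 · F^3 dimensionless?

Balance the L exponent: (-1)·n from ξ, plus 2·(-2) − 3·(-1) + 3·(1) = 2 from the rest, must sum to zero.
−n + 2 = 0, so n = 2.

2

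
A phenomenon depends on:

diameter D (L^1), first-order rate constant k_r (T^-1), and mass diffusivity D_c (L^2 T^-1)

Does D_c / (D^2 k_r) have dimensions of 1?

Sum the exponent of each base dimension across the product:
  M: −2·[D]_M − [k_r]_M + [D_c]_M = −2·(0) − (0) + (0) = 0
  L: −2·[D]_L − [k_r]_L + [D_c]_L = −2·(1) − (0) + (2) = 0
  T: −2·[D]_T − [k_r]_T + [D_c]_T = −2·(0) − (-1) + (-1) = 0
All base exponents vanish — dimensionless.

yes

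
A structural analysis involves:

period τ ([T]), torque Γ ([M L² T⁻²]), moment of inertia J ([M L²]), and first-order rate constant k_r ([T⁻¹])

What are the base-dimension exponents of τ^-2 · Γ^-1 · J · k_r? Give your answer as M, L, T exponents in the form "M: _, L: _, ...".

M: 0, L: 0, T: -1

Collect each base-dimension exponent across the product:
  M: −2·(0) − (1) + (1) + (0) = 0
  L: −2·(0) − (2) + (2) + (0) = 0
  T: −2·(1) − (-2) + (0) + (-1) = -1
So the dimensions are [T⁻¹].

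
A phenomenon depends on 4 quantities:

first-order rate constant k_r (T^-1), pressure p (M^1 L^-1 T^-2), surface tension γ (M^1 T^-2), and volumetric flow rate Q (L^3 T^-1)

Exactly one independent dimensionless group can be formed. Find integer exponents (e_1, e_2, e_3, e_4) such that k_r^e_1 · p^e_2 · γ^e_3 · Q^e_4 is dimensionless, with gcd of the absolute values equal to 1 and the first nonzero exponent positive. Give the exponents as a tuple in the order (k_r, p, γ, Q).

(1, -3, 3, -1)

M: e_1·(0) + e_2·(1) + e_3·(1) + e_4·(0) = 0
L: e_1·(0) + e_2·(-1) + e_3·(0) + e_4·(3) = 0
T: e_1·(-1) + e_2·(-2) + e_3·(-2) + e_4·(-1) = 0
Solving this homogeneous linear system for the smallest-integer solution (first nonzero entry positive) gives (1, -3, 3, -1).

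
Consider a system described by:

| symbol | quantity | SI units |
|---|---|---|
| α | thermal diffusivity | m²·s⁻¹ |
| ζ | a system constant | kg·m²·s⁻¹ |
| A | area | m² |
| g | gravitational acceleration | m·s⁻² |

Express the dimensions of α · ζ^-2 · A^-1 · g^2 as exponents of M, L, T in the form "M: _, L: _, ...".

Collect each base-dimension exponent across the product:
  M: (0) − 2·(1) − (0) + 2·(0) = -2
  L: (2) − 2·(2) − (2) + 2·(1) = -2
  T: (-1) − 2·(-1) − (0) + 2·(-2) = -3
So the dimensions are [M⁻² L⁻² T⁻³].

M: -2, L: -2, T: -3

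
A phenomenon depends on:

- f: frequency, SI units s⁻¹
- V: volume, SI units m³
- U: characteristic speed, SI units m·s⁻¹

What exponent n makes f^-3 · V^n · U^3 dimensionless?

-1

Balance the L exponent: (3)·n from V, plus −3·(0) + 3·(1) = 3 from the rest, must sum to zero.
3n + 3 = 0, so n = -1.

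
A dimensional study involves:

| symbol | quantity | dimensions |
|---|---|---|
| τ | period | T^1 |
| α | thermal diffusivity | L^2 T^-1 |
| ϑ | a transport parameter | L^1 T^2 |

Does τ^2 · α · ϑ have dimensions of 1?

Sum the exponent of each base dimension across the product:
  L: 2·[τ]_L + [α]_L + [ϑ]_L = 2·(0) + (2) + (1) = 3
  T: 2·[τ]_T + [α]_T + [ϑ]_T = 2·(1) + (-1) + (2) = 3
Net dimensions [L³ T³] ≠ [1] — not dimensionless.

no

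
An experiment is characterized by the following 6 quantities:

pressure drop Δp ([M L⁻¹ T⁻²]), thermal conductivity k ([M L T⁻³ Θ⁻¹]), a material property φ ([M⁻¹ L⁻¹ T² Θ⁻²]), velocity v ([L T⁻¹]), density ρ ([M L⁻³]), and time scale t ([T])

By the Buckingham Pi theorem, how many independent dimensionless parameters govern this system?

There are 6 variables and 4 base dimensions (M, L, T, Θ).
The dimension matrix has rank 4.
Independent dimensionless groups: 6 − 4 = 2.

2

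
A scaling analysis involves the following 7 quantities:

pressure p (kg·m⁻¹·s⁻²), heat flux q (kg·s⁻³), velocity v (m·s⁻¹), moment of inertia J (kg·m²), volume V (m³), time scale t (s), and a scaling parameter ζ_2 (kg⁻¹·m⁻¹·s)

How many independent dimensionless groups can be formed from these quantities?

There are 7 variables and 3 base dimensions (M, L, T).
The dimension matrix has rank 3.
Independent dimensionless groups: 7 − 3 = 4.

4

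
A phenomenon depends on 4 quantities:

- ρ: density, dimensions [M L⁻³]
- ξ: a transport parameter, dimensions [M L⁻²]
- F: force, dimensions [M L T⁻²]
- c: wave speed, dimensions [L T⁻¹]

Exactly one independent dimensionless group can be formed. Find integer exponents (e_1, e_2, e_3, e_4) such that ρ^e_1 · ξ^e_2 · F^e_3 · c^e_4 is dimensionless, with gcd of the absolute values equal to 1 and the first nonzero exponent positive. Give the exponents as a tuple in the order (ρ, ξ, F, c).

(1, -2, 1, -2)

M: e_1·(1) + e_2·(1) + e_3·(1) + e_4·(0) = 0
L: e_1·(-3) + e_2·(-2) + e_3·(1) + e_4·(1) = 0
T: e_1·(0) + e_2·(0) + e_3·(-2) + e_4·(-1) = 0
Solving this homogeneous linear system for the smallest-integer solution (first nonzero entry positive) gives (1, -2, 1, -2).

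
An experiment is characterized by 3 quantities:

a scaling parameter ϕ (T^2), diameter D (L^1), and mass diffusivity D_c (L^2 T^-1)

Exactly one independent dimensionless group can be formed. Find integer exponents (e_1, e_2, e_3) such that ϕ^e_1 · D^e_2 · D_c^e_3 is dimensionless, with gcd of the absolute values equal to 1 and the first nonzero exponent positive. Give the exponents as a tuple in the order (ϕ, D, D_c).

L: e_1·(0) + e_2·(1) + e_3·(2) = 0
T: e_1·(2) + e_2·(0) + e_3·(-1) = 0
Solving this homogeneous linear system for the smallest-integer solution (first nonzero entry positive) gives (1, -4, 2).

(1, -4, 2)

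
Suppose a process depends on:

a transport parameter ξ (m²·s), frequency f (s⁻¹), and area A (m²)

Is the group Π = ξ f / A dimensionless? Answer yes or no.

Sum the exponent of each base dimension across the product:
  L: [ξ]_L + [f]_L − [A]_L = (2) + (0) − (2) = 0
  T: [ξ]_T + [f]_T − [A]_T = (1) + (-1) − (0) = 0
All base exponents vanish — dimensionless.

yes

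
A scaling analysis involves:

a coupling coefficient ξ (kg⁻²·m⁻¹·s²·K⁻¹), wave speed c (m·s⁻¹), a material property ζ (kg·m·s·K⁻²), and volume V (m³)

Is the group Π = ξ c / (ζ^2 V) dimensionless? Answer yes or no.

Sum the exponent of each base dimension across the product:
  M: [ξ]_M + [c]_M − 2·[ζ]_M − [V]_M = (-2) + (0) − 2·(1) − (0) = -4
  L: [ξ]_L + [c]_L − 2·[ζ]_L − [V]_L = (-1) + (1) − 2·(1) − (3) = -5
  T: [ξ]_T + [c]_T − 2·[ζ]_T − [V]_T = (2) + (-1) − 2·(1) − (0) = -1
  Θ: [ξ]_Θ + [c]_Θ − 2·[ζ]_Θ − [V]_Θ = (-1) + (0) − 2·(-2) − (0) = 3
Net dimensions [M⁻⁴ L⁻⁵ T⁻¹ Θ³] ≠ [1] — not dimensionless.

no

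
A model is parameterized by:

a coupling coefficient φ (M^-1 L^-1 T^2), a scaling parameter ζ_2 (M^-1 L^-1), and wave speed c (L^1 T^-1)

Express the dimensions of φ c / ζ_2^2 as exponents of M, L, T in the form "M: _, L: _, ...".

M: 1, L: 2, T: 1

Collect each base-dimension exponent across the product:
  M: (-1) − 2·(-1) + (0) = 1
  L: (-1) − 2·(-1) + (1) = 2
  T: (2) − 2·(0) + (-1) = 1
So the dimensions are [M L² T].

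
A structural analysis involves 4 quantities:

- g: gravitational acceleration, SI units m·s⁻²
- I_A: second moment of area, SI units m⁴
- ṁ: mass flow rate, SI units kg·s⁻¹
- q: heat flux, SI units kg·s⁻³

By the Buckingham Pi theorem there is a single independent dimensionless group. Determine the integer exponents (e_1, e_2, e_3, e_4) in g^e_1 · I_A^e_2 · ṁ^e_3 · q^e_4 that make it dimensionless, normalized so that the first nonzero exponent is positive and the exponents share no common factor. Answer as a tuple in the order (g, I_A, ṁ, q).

M: e_1·(0) + e_2·(0) + e_3·(1) + e_4·(1) = 0
L: e_1·(1) + e_2·(4) + e_3·(0) + e_4·(0) = 0
T: e_1·(-2) + e_2·(0) + e_3·(-1) + e_4·(-3) = 0
Solving this homogeneous linear system for the smallest-integer solution (first nonzero entry positive) gives (4, -1, 4, -4).

(4, -1, 4, -4)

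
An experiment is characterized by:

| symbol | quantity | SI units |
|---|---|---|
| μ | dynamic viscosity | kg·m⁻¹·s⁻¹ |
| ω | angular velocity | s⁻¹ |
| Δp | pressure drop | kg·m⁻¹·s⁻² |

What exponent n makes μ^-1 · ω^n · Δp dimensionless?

-1

Balance the T exponent: (-1)·n from ω, plus −(-1) + (-2) = -1 from the rest, must sum to zero.
−n − 1 = 0, so n = -1.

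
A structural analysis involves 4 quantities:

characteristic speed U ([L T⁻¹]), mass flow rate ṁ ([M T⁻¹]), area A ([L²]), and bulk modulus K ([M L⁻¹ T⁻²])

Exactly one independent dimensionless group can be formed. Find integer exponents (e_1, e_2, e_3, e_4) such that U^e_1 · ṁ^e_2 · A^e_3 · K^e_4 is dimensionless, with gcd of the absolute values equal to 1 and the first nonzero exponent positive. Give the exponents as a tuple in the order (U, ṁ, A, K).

(1, 1, -1, -1)

M: e_1·(0) + e_2·(1) + e_3·(0) + e_4·(1) = 0
L: e_1·(1) + e_2·(0) + e_3·(2) + e_4·(-1) = 0
T: e_1·(-1) + e_2·(-1) + e_3·(0) + e_4·(-2) = 0
Solving this homogeneous linear system for the smallest-integer solution (first nonzero entry positive) gives (1, 1, -1, -1).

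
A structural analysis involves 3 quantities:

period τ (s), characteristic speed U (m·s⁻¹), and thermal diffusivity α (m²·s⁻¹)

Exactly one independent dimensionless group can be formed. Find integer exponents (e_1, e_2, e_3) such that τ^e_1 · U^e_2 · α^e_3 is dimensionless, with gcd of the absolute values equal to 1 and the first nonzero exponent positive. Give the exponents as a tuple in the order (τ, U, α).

L: e_1·(0) + e_2·(1) + e_3·(2) = 0
T: e_1·(1) + e_2·(-1) + e_3·(-1) = 0
Solving this homogeneous linear system for the smallest-integer solution (first nonzero entry positive) gives (1, 2, -1).

(1, 2, -1)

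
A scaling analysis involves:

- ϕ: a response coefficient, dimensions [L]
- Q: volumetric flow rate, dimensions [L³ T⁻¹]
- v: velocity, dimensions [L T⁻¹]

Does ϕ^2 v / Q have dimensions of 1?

Sum the exponent of each base dimension across the product:
  L: 2·[ϕ]_L − [Q]_L + [v]_L = 2·(1) − (3) + (1) = 0
  T: 2·[ϕ]_T − [Q]_T + [v]_T = 2·(0) − (-1) + (-1) = 0
All base exponents vanish — dimensionless.

yes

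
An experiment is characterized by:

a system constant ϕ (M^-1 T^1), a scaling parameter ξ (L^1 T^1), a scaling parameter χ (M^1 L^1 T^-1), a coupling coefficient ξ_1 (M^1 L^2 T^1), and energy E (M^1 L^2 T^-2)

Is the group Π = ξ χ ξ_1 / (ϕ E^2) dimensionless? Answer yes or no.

no

Sum the exponent of each base dimension across the product:
  M: −[ϕ]_M + [ξ]_M + [χ]_M + [ξ_1]_M − 2·[E]_M = −(-1) + (0) + (1) + (1) − 2·(1) = 1
  L: −[ϕ]_L + [ξ]_L + [χ]_L + [ξ_1]_L − 2·[E]_L = −(0) + (1) + (1) + (2) − 2·(2) = 0
  T: −[ϕ]_T + [ξ]_T + [χ]_T + [ξ_1]_T − 2·[E]_T = −(1) + (1) + (-1) + (1) − 2·(-2) = 4
Net dimensions [M T⁴] ≠ [1] — not dimensionless.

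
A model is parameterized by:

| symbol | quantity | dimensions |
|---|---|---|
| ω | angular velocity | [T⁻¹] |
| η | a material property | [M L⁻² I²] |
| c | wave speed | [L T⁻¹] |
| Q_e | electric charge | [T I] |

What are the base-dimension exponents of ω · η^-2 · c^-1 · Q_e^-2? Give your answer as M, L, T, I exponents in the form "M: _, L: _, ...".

M: -2, L: 3, T: -2, I: -6

Collect each base-dimension exponent across the product:
  M: (0) − 2·(1) − (0) − 2·(0) = -2
  L: (0) − 2·(-2) − (1) − 2·(0) = 3
  T: (-1) − 2·(0) − (-1) − 2·(1) = -2
  I: (0) − 2·(2) − (0) − 2·(1) = -6
So the dimensions are [M⁻² L³ T⁻² I⁻⁶].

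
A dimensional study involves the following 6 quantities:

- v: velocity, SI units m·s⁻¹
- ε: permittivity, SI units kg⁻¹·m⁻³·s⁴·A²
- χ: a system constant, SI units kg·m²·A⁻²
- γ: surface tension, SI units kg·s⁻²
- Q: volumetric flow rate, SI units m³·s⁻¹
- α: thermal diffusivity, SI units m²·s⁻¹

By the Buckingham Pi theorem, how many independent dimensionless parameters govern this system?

There are 6 variables and 4 base dimensions (M, L, T, I).
The dimension matrix has rank 4.
Independent dimensionless groups: 6 − 4 = 2.

2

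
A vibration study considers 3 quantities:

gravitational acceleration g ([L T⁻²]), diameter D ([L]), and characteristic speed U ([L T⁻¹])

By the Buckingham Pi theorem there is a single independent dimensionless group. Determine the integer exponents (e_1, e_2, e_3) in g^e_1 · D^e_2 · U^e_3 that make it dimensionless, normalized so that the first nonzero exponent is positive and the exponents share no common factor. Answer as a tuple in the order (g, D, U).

(1, 1, -2)

L: e_1·(1) + e_2·(1) + e_3·(1) = 0
T: e_1·(-2) + e_2·(0) + e_3·(-1) = 0
Solving this homogeneous linear system for the smallest-integer solution (first nonzero entry positive) gives (1, 1, -2).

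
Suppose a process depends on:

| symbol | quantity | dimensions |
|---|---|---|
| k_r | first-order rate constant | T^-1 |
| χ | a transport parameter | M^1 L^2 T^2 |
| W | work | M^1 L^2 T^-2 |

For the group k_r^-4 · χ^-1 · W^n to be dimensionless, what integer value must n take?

1

Balance the M exponent: (1)·n from W, plus −4·(0) − (1) = -1 from the rest, must sum to zero.
n − 1 = 0, so n = 1.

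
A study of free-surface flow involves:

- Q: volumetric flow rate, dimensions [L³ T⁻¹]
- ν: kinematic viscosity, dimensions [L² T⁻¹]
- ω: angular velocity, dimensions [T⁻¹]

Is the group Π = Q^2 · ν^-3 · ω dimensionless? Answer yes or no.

yes

Sum the exponent of each base dimension across the product:
  L: 2·[Q]_L − 3·[ν]_L + [ω]_L = 2·(3) − 3·(2) + (0) = 0
  T: 2·[Q]_T − 3·[ν]_T + [ω]_T = 2·(-1) − 3·(-1) + (-1) = 0
All base exponents vanish — dimensionless.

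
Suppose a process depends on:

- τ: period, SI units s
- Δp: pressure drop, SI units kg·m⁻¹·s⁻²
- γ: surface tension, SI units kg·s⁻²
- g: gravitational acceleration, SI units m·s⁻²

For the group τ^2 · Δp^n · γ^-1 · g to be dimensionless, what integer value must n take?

1

Balance the M exponent: (1)·n from Δp, plus 2·(0) − (1) + (0) = -1 from the rest, must sum to zero.
n − 1 = 0, so n = 1.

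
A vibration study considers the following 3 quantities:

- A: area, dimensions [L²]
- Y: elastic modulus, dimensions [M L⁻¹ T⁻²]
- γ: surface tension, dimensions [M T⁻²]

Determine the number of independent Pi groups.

1

There are 3 variables and 3 base dimensions (M, L, T).
The dimension matrix has rank 2 (less than 3: the dimension vectors are linearly dependent).
Independent dimensionless groups: 3 − 2 = 1.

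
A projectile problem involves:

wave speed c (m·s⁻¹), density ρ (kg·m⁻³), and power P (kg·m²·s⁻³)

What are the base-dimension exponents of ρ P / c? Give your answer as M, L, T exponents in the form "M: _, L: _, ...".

Collect each base-dimension exponent across the product:
  M: −(0) + (1) + (1) = 2
  L: −(1) + (-3) + (2) = -2
  T: −(-1) + (0) + (-3) = -2
So the dimensions are [M² L⁻² T⁻²].

M: 2, L: -2, T: -2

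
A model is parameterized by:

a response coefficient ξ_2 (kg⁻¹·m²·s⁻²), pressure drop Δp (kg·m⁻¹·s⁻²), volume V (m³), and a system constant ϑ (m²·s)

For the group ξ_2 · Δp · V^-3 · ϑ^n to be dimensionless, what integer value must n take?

4

Balance the L exponent: (2)·n from ϑ, plus (2) + (-1) − 3·(3) = -8 from the rest, must sum to zero.
2n − 8 = 0, so n = 4.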